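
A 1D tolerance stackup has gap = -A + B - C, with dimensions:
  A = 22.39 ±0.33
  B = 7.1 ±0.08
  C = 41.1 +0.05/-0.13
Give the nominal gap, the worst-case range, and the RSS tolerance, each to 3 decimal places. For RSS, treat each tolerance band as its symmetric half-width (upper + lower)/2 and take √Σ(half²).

Stack each dimension's contribution:
  -A: nom -22.390 → Σnom=-22.390; wc +0.330/-0.330 → slack +0.330/-0.330; half-tol=0.330, Σhalf²=0.108900
  +B: nom +7.100 → Σnom=-15.290; wc +0.080/-0.080 → slack +0.410/-0.410; half-tol=0.080, Σhalf²=0.115300
  -C: nom -41.100 → Σnom=-56.390; wc +0.130/-0.050 → slack +0.540/-0.460; half-tol=0.090, Σhalf²=0.123400
Nominal = -56.390. Worst-case = [-56.390 - 0.460, -56.390 + 0.540] = [-56.850, -55.850]. RSS = √0.123400 = 0.351.

nominal=-56.390 wc=[-56.850,-55.850] rss=0.351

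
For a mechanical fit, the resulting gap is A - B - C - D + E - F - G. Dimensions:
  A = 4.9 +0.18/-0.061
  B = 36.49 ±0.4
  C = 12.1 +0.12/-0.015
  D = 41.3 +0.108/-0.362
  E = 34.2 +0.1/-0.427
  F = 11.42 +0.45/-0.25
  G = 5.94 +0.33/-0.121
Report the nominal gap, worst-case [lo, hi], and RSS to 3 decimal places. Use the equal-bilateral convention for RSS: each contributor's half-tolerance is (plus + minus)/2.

Stack each dimension's contribution:
  +A: nom +4.900 → Σnom=4.900; wc +0.180/-0.061 → slack +0.180/-0.061; half-tol=0.120, Σhalf²=0.014520
  -B: nom -36.490 → Σnom=-31.590; wc +0.400/-0.400 → slack +0.580/-0.461; half-tol=0.400, Σhalf²=0.174520
  -C: nom -12.100 → Σnom=-43.690; wc +0.015/-0.120 → slack +0.595/-0.581; half-tol=0.068, Σhalf²=0.179077
  -D: nom -41.300 → Σnom=-84.990; wc +0.362/-0.108 → slack +0.957/-0.689; half-tol=0.235, Σhalf²=0.234302
  +E: nom +34.200 → Σnom=-50.790; wc +0.100/-0.427 → slack +1.057/-1.116; half-tol=0.264, Σhalf²=0.303734
  -F: nom -11.420 → Σnom=-62.210; wc +0.250/-0.450 → slack +1.307/-1.566; half-tol=0.350, Σhalf²=0.426234
  -G: nom -5.940 → Σnom=-68.150; wc +0.121/-0.330 → slack +1.428/-1.896; half-tol=0.226, Σhalf²=0.477084
Nominal = -68.150. Worst-case = [-68.150 - 1.896, -68.150 + 1.428] = [-70.046, -66.722]. RSS = √0.477084 = 0.691.

nominal=-68.150 wc=[-70.046,-66.722] rss=0.691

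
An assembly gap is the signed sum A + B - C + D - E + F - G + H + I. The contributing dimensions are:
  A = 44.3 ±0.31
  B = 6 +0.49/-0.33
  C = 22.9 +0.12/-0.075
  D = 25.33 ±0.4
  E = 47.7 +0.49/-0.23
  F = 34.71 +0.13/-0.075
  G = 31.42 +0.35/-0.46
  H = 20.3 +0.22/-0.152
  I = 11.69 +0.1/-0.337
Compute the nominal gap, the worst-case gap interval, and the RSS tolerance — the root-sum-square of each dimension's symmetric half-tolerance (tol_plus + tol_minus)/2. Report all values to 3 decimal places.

nominal=40.310 wc=[37.746,42.725] rss=0.906

Stack each dimension's contribution:
  +A: nom +44.300 → Σnom=44.300; wc +0.310/-0.310 → slack +0.310/-0.310; half-tol=0.310, Σhalf²=0.096100
  +B: nom +6.000 → Σnom=50.300; wc +0.490/-0.330 → slack +0.800/-0.640; half-tol=0.410, Σhalf²=0.264200
  -C: nom -22.900 → Σnom=27.400; wc +0.075/-0.120 → slack +0.875/-0.760; half-tol=0.098, Σhalf²=0.273706
  +D: nom +25.330 → Σnom=52.730; wc +0.400/-0.400 → slack +1.275/-1.160; half-tol=0.400, Σhalf²=0.433706
  -E: nom -47.700 → Σnom=5.030; wc +0.230/-0.490 → slack +1.505/-1.650; half-tol=0.360, Σhalf²=0.563306
  +F: nom +34.710 → Σnom=39.740; wc +0.130/-0.075 → slack +1.635/-1.725; half-tol=0.103, Σhalf²=0.573813
  -G: nom -31.420 → Σnom=8.320; wc +0.460/-0.350 → slack +2.095/-2.075; half-tol=0.405, Σhalf²=0.737838
  +H: nom +20.300 → Σnom=28.620; wc +0.220/-0.152 → slack +2.315/-2.227; half-tol=0.186, Σhalf²=0.772434
  +I: nom +11.690 → Σnom=40.310; wc +0.100/-0.337 → slack +2.415/-2.564; half-tol=0.219, Σhalf²=0.820176
Nominal = 40.310. Worst-case = [40.310 - 2.564, 40.310 + 2.415] = [37.746, 42.725]. RSS = √0.820176 = 0.906.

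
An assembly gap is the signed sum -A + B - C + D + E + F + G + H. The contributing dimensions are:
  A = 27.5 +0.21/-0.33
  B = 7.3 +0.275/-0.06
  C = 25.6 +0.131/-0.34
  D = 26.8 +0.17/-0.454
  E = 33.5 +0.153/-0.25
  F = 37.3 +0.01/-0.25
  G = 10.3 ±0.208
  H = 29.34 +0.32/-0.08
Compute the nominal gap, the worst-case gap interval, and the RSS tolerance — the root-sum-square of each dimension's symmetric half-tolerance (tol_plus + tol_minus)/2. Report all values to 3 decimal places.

Stack each dimension's contribution:
  -A: nom -27.500 → Σnom=-27.500; wc +0.330/-0.210 → slack +0.330/-0.210; half-tol=0.270, Σhalf²=0.072900
  +B: nom +7.300 → Σnom=-20.200; wc +0.275/-0.060 → slack +0.605/-0.270; half-tol=0.168, Σhalf²=0.100956
  -C: nom -25.600 → Σnom=-45.800; wc +0.340/-0.131 → slack +0.945/-0.401; half-tol=0.236, Σhalf²=0.156417
  +D: nom +26.800 → Σnom=-19.000; wc +0.170/-0.454 → slack +1.115/-0.855; half-tol=0.312, Σhalf²=0.253760
  +E: nom +33.500 → Σnom=14.500; wc +0.153/-0.250 → slack +1.268/-1.105; half-tol=0.202, Σhalf²=0.294363
  +F: nom +37.300 → Σnom=51.800; wc +0.010/-0.250 → slack +1.278/-1.355; half-tol=0.130, Σhalf²=0.311263
  +G: nom +10.300 → Σnom=62.100; wc +0.208/-0.208 → slack +1.486/-1.563; half-tol=0.208, Σhalf²=0.354527
  +H: nom +29.340 → Σnom=91.440; wc +0.320/-0.080 → slack +1.806/-1.643; half-tol=0.200, Σhalf²=0.394527
Nominal = 91.440. Worst-case = [91.440 - 1.643, 91.440 + 1.806] = [89.797, 93.246]. RSS = √0.394527 = 0.628.

nominal=91.440 wc=[89.797,93.246] rss=0.628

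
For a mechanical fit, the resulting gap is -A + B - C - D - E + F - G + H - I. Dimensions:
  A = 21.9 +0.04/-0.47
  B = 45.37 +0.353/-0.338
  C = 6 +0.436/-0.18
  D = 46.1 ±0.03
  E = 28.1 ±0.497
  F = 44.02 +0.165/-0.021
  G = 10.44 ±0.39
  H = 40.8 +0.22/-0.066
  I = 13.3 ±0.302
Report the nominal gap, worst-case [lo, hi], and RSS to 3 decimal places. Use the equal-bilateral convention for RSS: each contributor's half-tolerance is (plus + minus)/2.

nominal=4.350 wc=[2.230,6.957] rss=0.894

Stack each dimension's contribution:
  -A: nom -21.900 → Σnom=-21.900; wc +0.470/-0.040 → slack +0.470/-0.040; half-tol=0.255, Σhalf²=0.065025
  +B: nom +45.370 → Σnom=23.470; wc +0.353/-0.338 → slack +0.823/-0.378; half-tol=0.346, Σhalf²=0.184395
  -C: nom -6.000 → Σnom=17.470; wc +0.180/-0.436 → slack +1.003/-0.814; half-tol=0.308, Σhalf²=0.279259
  -D: nom -46.100 → Σnom=-28.630; wc +0.030/-0.030 → slack +1.033/-0.844; half-tol=0.030, Σhalf²=0.280159
  -E: nom -28.100 → Σnom=-56.730; wc +0.497/-0.497 → slack +1.530/-1.341; half-tol=0.497, Σhalf²=0.527168
  +F: nom +44.020 → Σnom=-12.710; wc +0.165/-0.021 → slack +1.695/-1.362; half-tol=0.093, Σhalf²=0.535817
  -G: nom -10.440 → Σnom=-23.150; wc +0.390/-0.390 → slack +2.085/-1.752; half-tol=0.390, Σhalf²=0.687917
  +H: nom +40.800 → Σnom=17.650; wc +0.220/-0.066 → slack +2.305/-1.818; half-tol=0.143, Σhalf²=0.708366
  -I: nom -13.300 → Σnom=4.350; wc +0.302/-0.302 → slack +2.607/-2.120; half-tol=0.302, Σhalf²=0.799570
Nominal = 4.350. Worst-case = [4.350 - 2.120, 4.350 + 2.607] = [2.230, 6.957]. RSS = √0.799570 = 0.894.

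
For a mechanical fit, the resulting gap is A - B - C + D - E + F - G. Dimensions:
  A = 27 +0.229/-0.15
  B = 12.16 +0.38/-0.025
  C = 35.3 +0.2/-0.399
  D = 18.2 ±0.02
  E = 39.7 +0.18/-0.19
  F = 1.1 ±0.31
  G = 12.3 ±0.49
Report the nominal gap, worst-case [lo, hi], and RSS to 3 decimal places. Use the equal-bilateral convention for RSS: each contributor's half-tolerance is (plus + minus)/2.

Stack each dimension's contribution:
  +A: nom +27.000 → Σnom=27.000; wc +0.229/-0.150 → slack +0.229/-0.150; half-tol=0.190, Σhalf²=0.035910
  -B: nom -12.160 → Σnom=14.840; wc +0.025/-0.380 → slack +0.254/-0.530; half-tol=0.203, Σhalf²=0.076916
  -C: nom -35.300 → Σnom=-20.460; wc +0.399/-0.200 → slack +0.653/-0.730; half-tol=0.299, Σhalf²=0.166617
  +D: nom +18.200 → Σnom=-2.260; wc +0.020/-0.020 → slack +0.673/-0.750; half-tol=0.020, Σhalf²=0.167017
  -E: nom -39.700 → Σnom=-41.960; wc +0.190/-0.180 → slack +0.863/-0.930; half-tol=0.185, Σhalf²=0.201242
  +F: nom +1.100 → Σnom=-40.860; wc +0.310/-0.310 → slack +1.173/-1.240; half-tol=0.310, Σhalf²=0.297342
  -G: nom -12.300 → Σnom=-53.160; wc +0.490/-0.490 → slack +1.663/-1.730; half-tol=0.490, Σhalf²=0.537442
Nominal = -53.160. Worst-case = [-53.160 - 1.730, -53.160 + 1.663] = [-54.890, -51.497]. RSS = √0.537442 = 0.733.

nominal=-53.160 wc=[-54.890,-51.497] rss=0.733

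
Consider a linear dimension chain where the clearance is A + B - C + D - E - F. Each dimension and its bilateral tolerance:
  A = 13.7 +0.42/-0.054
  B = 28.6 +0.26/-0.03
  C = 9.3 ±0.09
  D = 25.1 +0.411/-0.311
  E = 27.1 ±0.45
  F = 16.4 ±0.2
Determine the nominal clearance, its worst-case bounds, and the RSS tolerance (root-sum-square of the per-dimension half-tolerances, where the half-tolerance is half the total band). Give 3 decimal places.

Stack each dimension's contribution:
  +A: nom +13.700 → Σnom=13.700; wc +0.420/-0.054 → slack +0.420/-0.054; half-tol=0.237, Σhalf²=0.056169
  +B: nom +28.600 → Σnom=42.300; wc +0.260/-0.030 → slack +0.680/-0.084; half-tol=0.145, Σhalf²=0.077194
  -C: nom -9.300 → Σnom=33.000; wc +0.090/-0.090 → slack +0.770/-0.174; half-tol=0.090, Σhalf²=0.085294
  +D: nom +25.100 → Σnom=58.100; wc +0.411/-0.311 → slack +1.181/-0.485; half-tol=0.361, Σhalf²=0.215615
  -E: nom -27.100 → Σnom=31.000; wc +0.450/-0.450 → slack +1.631/-0.935; half-tol=0.450, Σhalf²=0.418115
  -F: nom -16.400 → Σnom=14.600; wc +0.200/-0.200 → slack +1.831/-1.135; half-tol=0.200, Σhalf²=0.458115
Nominal = 14.600. Worst-case = [14.600 - 1.135, 14.600 + 1.831] = [13.465, 16.431]. RSS = √0.458115 = 0.677.

nominal=14.600 wc=[13.465,16.431] rss=0.677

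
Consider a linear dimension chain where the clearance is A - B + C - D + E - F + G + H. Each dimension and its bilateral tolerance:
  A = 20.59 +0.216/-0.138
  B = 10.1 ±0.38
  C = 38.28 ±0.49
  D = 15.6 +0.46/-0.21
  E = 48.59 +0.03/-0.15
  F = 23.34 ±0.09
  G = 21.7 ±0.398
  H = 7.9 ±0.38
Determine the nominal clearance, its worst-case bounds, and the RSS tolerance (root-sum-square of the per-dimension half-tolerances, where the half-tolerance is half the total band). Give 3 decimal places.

nominal=88.020 wc=[85.534,90.214] rss=0.920

Stack each dimension's contribution:
  +A: nom +20.590 → Σnom=20.590; wc +0.216/-0.138 → slack +0.216/-0.138; half-tol=0.177, Σhalf²=0.031329
  -B: nom -10.100 → Σnom=10.490; wc +0.380/-0.380 → slack +0.596/-0.518; half-tol=0.380, Σhalf²=0.175729
  +C: nom +38.280 → Σnom=48.770; wc +0.490/-0.490 → slack +1.086/-1.008; half-tol=0.490, Σhalf²=0.415829
  -D: nom -15.600 → Σnom=33.170; wc +0.210/-0.460 → slack +1.296/-1.468; half-tol=0.335, Σhalf²=0.528054
  +E: nom +48.590 → Σnom=81.760; wc +0.030/-0.150 → slack +1.326/-1.618; half-tol=0.090, Σhalf²=0.536154
  -F: nom -23.340 → Σnom=58.420; wc +0.090/-0.090 → slack +1.416/-1.708; half-tol=0.090, Σhalf²=0.544254
  +G: nom +21.700 → Σnom=80.120; wc +0.398/-0.398 → slack +1.814/-2.106; half-tol=0.398, Σhalf²=0.702658
  +H: nom +7.900 → Σnom=88.020; wc +0.380/-0.380 → slack +2.194/-2.486; half-tol=0.380, Σhalf²=0.847058
Nominal = 88.020. Worst-case = [88.020 - 2.486, 88.020 + 2.194] = [85.534, 90.214]. RSS = √0.847058 = 0.920.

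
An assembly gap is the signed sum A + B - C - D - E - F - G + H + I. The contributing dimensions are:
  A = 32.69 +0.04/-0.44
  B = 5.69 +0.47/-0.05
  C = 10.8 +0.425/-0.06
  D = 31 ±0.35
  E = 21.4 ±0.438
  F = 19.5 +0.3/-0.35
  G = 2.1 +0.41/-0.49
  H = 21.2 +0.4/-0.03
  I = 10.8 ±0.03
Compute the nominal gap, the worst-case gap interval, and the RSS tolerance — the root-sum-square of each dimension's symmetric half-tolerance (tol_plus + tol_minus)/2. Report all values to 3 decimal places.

nominal=-14.420 wc=[-16.893,-11.792] rss=0.924

Stack each dimension's contribution:
  +A: nom +32.690 → Σnom=32.690; wc +0.040/-0.440 → slack +0.040/-0.440; half-tol=0.240, Σhalf²=0.057600
  +B: nom +5.690 → Σnom=38.380; wc +0.470/-0.050 → slack +0.510/-0.490; half-tol=0.260, Σhalf²=0.125200
  -C: nom -10.800 → Σnom=27.580; wc +0.060/-0.425 → slack +0.570/-0.915; half-tol=0.242, Σhalf²=0.184006
  -D: nom -31.000 → Σnom=-3.420; wc +0.350/-0.350 → slack +0.920/-1.265; half-tol=0.350, Σhalf²=0.306506
  -E: nom -21.400 → Σnom=-24.820; wc +0.438/-0.438 → slack +1.358/-1.703; half-tol=0.438, Σhalf²=0.498350
  -F: nom -19.500 → Σnom=-44.320; wc +0.350/-0.300 → slack +1.708/-2.003; half-tol=0.325, Σhalf²=0.603975
  -G: nom -2.100 → Σnom=-46.420; wc +0.490/-0.410 → slack +2.198/-2.413; half-tol=0.450, Σhalf²=0.806475
  +H: nom +21.200 → Σnom=-25.220; wc +0.400/-0.030 → slack +2.598/-2.443; half-tol=0.215, Σhalf²=0.852700
  +I: nom +10.800 → Σnom=-14.420; wc +0.030/-0.030 → slack +2.628/-2.473; half-tol=0.030, Σhalf²=0.853600
Nominal = -14.420. Worst-case = [-14.420 - 2.473, -14.420 + 2.628] = [-16.893, -11.792]. RSS = √0.853600 = 0.924.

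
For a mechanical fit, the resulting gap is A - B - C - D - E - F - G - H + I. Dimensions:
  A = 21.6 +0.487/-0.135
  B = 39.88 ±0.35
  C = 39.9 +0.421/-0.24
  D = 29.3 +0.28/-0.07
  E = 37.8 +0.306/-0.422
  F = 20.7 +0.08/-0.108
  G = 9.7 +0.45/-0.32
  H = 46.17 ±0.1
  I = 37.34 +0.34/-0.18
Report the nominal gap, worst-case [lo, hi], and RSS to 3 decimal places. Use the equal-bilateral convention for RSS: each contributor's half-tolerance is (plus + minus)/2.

nominal=-164.510 wc=[-166.812,-162.073] rss=0.852

Stack each dimension's contribution:
  +A: nom +21.600 → Σnom=21.600; wc +0.487/-0.135 → slack +0.487/-0.135; half-tol=0.311, Σhalf²=0.096721
  -B: nom -39.880 → Σnom=-18.280; wc +0.350/-0.350 → slack +0.837/-0.485; half-tol=0.350, Σhalf²=0.219221
  -C: nom -39.900 → Σnom=-58.180; wc +0.240/-0.421 → slack +1.077/-0.906; half-tol=0.331, Σhalf²=0.328451
  -D: nom -29.300 → Σnom=-87.480; wc +0.070/-0.280 → slack +1.147/-1.186; half-tol=0.175, Σhalf²=0.359076
  -E: nom -37.800 → Σnom=-125.280; wc +0.422/-0.306 → slack +1.569/-1.492; half-tol=0.364, Σhalf²=0.491572
  -F: nom -20.700 → Σnom=-145.980; wc +0.108/-0.080 → slack +1.677/-1.572; half-tol=0.094, Σhalf²=0.500408
  -G: nom -9.700 → Σnom=-155.680; wc +0.320/-0.450 → slack +1.997/-2.022; half-tol=0.385, Σhalf²=0.648633
  -H: nom -46.170 → Σnom=-201.850; wc +0.100/-0.100 → slack +2.097/-2.122; half-tol=0.100, Σhalf²=0.658633
  +I: nom +37.340 → Σnom=-164.510; wc +0.340/-0.180 → slack +2.437/-2.302; half-tol=0.260, Σhalf²=0.726233
Nominal = -164.510. Worst-case = [-164.510 - 2.302, -164.510 + 2.437] = [-166.812, -162.073]. RSS = √0.726233 = 0.852.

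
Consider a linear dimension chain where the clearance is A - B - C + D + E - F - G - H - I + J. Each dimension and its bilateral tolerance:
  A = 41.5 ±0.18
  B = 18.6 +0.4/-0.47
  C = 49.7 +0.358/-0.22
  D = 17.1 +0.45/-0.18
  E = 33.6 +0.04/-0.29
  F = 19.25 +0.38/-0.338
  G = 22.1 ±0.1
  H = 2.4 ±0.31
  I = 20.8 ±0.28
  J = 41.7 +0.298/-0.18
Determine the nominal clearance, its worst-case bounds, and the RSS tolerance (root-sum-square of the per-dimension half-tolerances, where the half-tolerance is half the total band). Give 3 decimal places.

nominal=1.050 wc=[-1.608,3.736] rss=0.896

Stack each dimension's contribution:
  +A: nom +41.500 → Σnom=41.500; wc +0.180/-0.180 → slack +0.180/-0.180; half-tol=0.180, Σhalf²=0.032400
  -B: nom -18.600 → Σnom=22.900; wc +0.470/-0.400 → slack +0.650/-0.580; half-tol=0.435, Σhalf²=0.221625
  -C: nom -49.700 → Σnom=-26.800; wc +0.220/-0.358 → slack +0.870/-0.938; half-tol=0.289, Σhalf²=0.305146
  +D: nom +17.100 → Σnom=-9.700; wc +0.450/-0.180 → slack +1.320/-1.118; half-tol=0.315, Σhalf²=0.404371
  +E: nom +33.600 → Σnom=23.900; wc +0.040/-0.290 → slack +1.360/-1.408; half-tol=0.165, Σhalf²=0.431596
  -F: nom -19.250 → Σnom=4.650; wc +0.338/-0.380 → slack +1.698/-1.788; half-tol=0.359, Σhalf²=0.560477
  -G: nom -22.100 → Σnom=-17.450; wc +0.100/-0.100 → slack +1.798/-1.888; half-tol=0.100, Σhalf²=0.570477
  -H: nom -2.400 → Σnom=-19.850; wc +0.310/-0.310 → slack +2.108/-2.198; half-tol=0.310, Σhalf²=0.666577
  -I: nom -20.800 → Σnom=-40.650; wc +0.280/-0.280 → slack +2.388/-2.478; half-tol=0.280, Σhalf²=0.744977
  +J: nom +41.700 → Σnom=1.050; wc +0.298/-0.180 → slack +2.686/-2.658; half-tol=0.239, Σhalf²=0.802098
Nominal = 1.050. Worst-case = [1.050 - 2.658, 1.050 + 2.686] = [-1.608, 3.736]. RSS = √0.802098 = 0.896.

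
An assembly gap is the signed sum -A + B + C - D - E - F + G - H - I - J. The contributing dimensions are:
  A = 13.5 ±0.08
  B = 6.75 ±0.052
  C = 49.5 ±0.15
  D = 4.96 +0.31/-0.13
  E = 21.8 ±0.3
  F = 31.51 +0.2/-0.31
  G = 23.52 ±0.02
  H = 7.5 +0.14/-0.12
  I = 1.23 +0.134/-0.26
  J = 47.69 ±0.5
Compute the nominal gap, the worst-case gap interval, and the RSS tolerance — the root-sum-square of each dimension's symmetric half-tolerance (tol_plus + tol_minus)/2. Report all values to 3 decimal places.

Stack each dimension's contribution:
  -A: nom -13.500 → Σnom=-13.500; wc +0.080/-0.080 → slack +0.080/-0.080; half-tol=0.080, Σhalf²=0.006400
  +B: nom +6.750 → Σnom=-6.750; wc +0.052/-0.052 → slack +0.132/-0.132; half-tol=0.052, Σhalf²=0.009104
  +C: nom +49.500 → Σnom=42.750; wc +0.150/-0.150 → slack +0.282/-0.282; half-tol=0.150, Σhalf²=0.031604
  -D: nom -4.960 → Σnom=37.790; wc +0.130/-0.310 → slack +0.412/-0.592; half-tol=0.220, Σhalf²=0.080004
  -E: nom -21.800 → Σnom=15.990; wc +0.300/-0.300 → slack +0.712/-0.892; half-tol=0.300, Σhalf²=0.170004
  -F: nom -31.510 → Σnom=-15.520; wc +0.310/-0.200 → slack +1.022/-1.092; half-tol=0.255, Σhalf²=0.235029
  +G: nom +23.520 → Σnom=8.000; wc +0.020/-0.020 → slack +1.042/-1.112; half-tol=0.020, Σhalf²=0.235429
  -H: nom -7.500 → Σnom=0.500; wc +0.120/-0.140 → slack +1.162/-1.252; half-tol=0.130, Σhalf²=0.252329
  -I: nom -1.230 → Σnom=-0.730; wc +0.260/-0.134 → slack +1.422/-1.386; half-tol=0.197, Σhalf²=0.291138
  -J: nom -47.690 → Σnom=-48.420; wc +0.500/-0.500 → slack +1.922/-1.886; half-tol=0.500, Σhalf²=0.541138
Nominal = -48.420. Worst-case = [-48.420 - 1.886, -48.420 + 1.922] = [-50.306, -46.498]. RSS = √0.541138 = 0.736.

nominal=-48.420 wc=[-50.306,-46.498] rss=0.736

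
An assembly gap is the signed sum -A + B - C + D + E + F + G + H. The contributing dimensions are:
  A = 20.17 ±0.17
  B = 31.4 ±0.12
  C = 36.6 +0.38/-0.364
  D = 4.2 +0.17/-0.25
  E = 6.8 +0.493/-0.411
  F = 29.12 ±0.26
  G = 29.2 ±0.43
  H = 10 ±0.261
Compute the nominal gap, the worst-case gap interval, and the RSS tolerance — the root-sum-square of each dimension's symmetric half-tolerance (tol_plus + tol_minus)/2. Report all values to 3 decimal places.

nominal=53.950 wc=[51.668,56.218] rss=0.866

Stack each dimension's contribution:
  -A: nom -20.170 → Σnom=-20.170; wc +0.170/-0.170 → slack +0.170/-0.170; half-tol=0.170, Σhalf²=0.028900
  +B: nom +31.400 → Σnom=11.230; wc +0.120/-0.120 → slack +0.290/-0.290; half-tol=0.120, Σhalf²=0.043300
  -C: nom -36.600 → Σnom=-25.370; wc +0.364/-0.380 → slack +0.654/-0.670; half-tol=0.372, Σhalf²=0.181684
  +D: nom +4.200 → Σnom=-21.170; wc +0.170/-0.250 → slack +0.824/-0.920; half-tol=0.210, Σhalf²=0.225784
  +E: nom +6.800 → Σnom=-14.370; wc +0.493/-0.411 → slack +1.317/-1.331; half-tol=0.452, Σhalf²=0.430088
  +F: nom +29.120 → Σnom=14.750; wc +0.260/-0.260 → slack +1.577/-1.591; half-tol=0.260, Σhalf²=0.497688
  +G: nom +29.200 → Σnom=43.950; wc +0.430/-0.430 → slack +2.007/-2.021; half-tol=0.430, Σhalf²=0.682588
  +H: nom +10.000 → Σnom=53.950; wc +0.261/-0.261 → slack +2.268/-2.282; half-tol=0.261, Σhalf²=0.750709
Nominal = 53.950. Worst-case = [53.950 - 2.282, 53.950 + 2.268] = [51.668, 56.218]. RSS = √0.750709 = 0.866.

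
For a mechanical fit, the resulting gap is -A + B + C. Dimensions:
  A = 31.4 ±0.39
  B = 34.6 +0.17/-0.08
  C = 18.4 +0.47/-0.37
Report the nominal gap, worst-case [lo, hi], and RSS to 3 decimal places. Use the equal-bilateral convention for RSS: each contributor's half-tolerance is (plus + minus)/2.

nominal=21.600 wc=[20.760,22.630] rss=0.587

Stack each dimension's contribution:
  -A: nom -31.400 → Σnom=-31.400; wc +0.390/-0.390 → slack +0.390/-0.390; half-tol=0.390, Σhalf²=0.152100
  +B: nom +34.600 → Σnom=3.200; wc +0.170/-0.080 → slack +0.560/-0.470; half-tol=0.125, Σhalf²=0.167725
  +C: nom +18.400 → Σnom=21.600; wc +0.470/-0.370 → slack +1.030/-0.840; half-tol=0.420, Σhalf²=0.344125
Nominal = 21.600. Worst-case = [21.600 - 0.840, 21.600 + 1.030] = [20.760, 22.630]. RSS = √0.344125 = 0.587.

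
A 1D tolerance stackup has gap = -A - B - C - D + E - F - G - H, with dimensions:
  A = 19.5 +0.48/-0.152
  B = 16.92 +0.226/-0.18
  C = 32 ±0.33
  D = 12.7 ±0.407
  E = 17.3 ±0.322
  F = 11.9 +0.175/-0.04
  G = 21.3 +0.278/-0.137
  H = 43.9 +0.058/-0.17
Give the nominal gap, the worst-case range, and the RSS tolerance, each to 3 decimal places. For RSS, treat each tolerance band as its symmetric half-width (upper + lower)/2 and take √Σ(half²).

nominal=-140.920 wc=[-143.196,-139.182] rss=0.766

Stack each dimension's contribution:
  -A: nom -19.500 → Σnom=-19.500; wc +0.152/-0.480 → slack +0.152/-0.480; half-tol=0.316, Σhalf²=0.099856
  -B: nom -16.920 → Σnom=-36.420; wc +0.180/-0.226 → slack +0.332/-0.706; half-tol=0.203, Σhalf²=0.141065
  -C: nom -32.000 → Σnom=-68.420; wc +0.330/-0.330 → slack +0.662/-1.036; half-tol=0.330, Σhalf²=0.249965
  -D: nom -12.700 → Σnom=-81.120; wc +0.407/-0.407 → slack +1.069/-1.443; half-tol=0.407, Σhalf²=0.415614
  +E: nom +17.300 → Σnom=-63.820; wc +0.322/-0.322 → slack +1.391/-1.765; half-tol=0.322, Σhalf²=0.519298
  -F: nom -11.900 → Σnom=-75.720; wc +0.040/-0.175 → slack +1.431/-1.940; half-tol=0.107, Σhalf²=0.530854
  -G: nom -21.300 → Σnom=-97.020; wc +0.137/-0.278 → slack +1.568/-2.218; half-tol=0.208, Σhalf²=0.573911
  -H: nom -43.900 → Σnom=-140.920; wc +0.170/-0.058 → slack +1.738/-2.276; half-tol=0.114, Σhalf²=0.586907
Nominal = -140.920. Worst-case = [-140.920 - 2.276, -140.920 + 1.738] = [-143.196, -139.182]. RSS = √0.586907 = 0.766.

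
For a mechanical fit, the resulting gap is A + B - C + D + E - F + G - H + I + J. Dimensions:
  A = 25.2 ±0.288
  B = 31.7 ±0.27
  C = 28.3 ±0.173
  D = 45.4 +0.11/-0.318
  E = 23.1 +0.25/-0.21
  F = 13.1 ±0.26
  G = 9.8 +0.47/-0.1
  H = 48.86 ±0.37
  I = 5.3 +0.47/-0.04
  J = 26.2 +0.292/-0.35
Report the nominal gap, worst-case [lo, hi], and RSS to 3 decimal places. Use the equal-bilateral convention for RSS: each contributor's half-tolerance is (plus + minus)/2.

nominal=76.440 wc=[74.061,79.393] rss=0.859

Stack each dimension's contribution:
  +A: nom +25.200 → Σnom=25.200; wc +0.288/-0.288 → slack +0.288/-0.288; half-tol=0.288, Σhalf²=0.082944
  +B: nom +31.700 → Σnom=56.900; wc +0.270/-0.270 → slack +0.558/-0.558; half-tol=0.270, Σhalf²=0.155844
  -C: nom -28.300 → Σnom=28.600; wc +0.173/-0.173 → slack +0.731/-0.731; half-tol=0.173, Σhalf²=0.185773
  +D: nom +45.400 → Σnom=74.000; wc +0.110/-0.318 → slack +0.841/-1.049; half-tol=0.214, Σhalf²=0.231569
  +E: nom +23.100 → Σnom=97.100; wc +0.250/-0.210 → slack +1.091/-1.259; half-tol=0.230, Σhalf²=0.284469
  -F: nom -13.100 → Σnom=84.000; wc +0.260/-0.260 → slack +1.351/-1.519; half-tol=0.260, Σhalf²=0.352069
  +G: nom +9.800 → Σnom=93.800; wc +0.470/-0.100 → slack +1.821/-1.619; half-tol=0.285, Σhalf²=0.433294
  -H: nom -48.860 → Σnom=44.940; wc +0.370/-0.370 → slack +2.191/-1.989; half-tol=0.370, Σhalf²=0.570194
  +I: nom +5.300 → Σnom=50.240; wc +0.470/-0.040 → slack +2.661/-2.029; half-tol=0.255, Σhalf²=0.635219
  +J: nom +26.200 → Σnom=76.440; wc +0.292/-0.350 → slack +2.953/-2.379; half-tol=0.321, Σhalf²=0.738260
Nominal = 76.440. Worst-case = [76.440 - 2.379, 76.440 + 2.953] = [74.061, 79.393]. RSS = √0.738260 = 0.859.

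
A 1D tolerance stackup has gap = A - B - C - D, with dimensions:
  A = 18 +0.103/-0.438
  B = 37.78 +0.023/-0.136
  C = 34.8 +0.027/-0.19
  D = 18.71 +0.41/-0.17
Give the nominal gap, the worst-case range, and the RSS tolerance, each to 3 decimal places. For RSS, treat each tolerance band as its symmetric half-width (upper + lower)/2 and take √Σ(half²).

nominal=-73.290 wc=[-74.188,-72.691] rss=0.419

Stack each dimension's contribution:
  +A: nom +18.000 → Σnom=18.000; wc +0.103/-0.438 → slack +0.103/-0.438; half-tol=0.271, Σhalf²=0.073170
  -B: nom -37.780 → Σnom=-19.780; wc +0.136/-0.023 → slack +0.239/-0.461; half-tol=0.080, Σhalf²=0.079491
  -C: nom -34.800 → Σnom=-54.580; wc +0.190/-0.027 → slack +0.429/-0.488; half-tol=0.108, Σhalf²=0.091263
  -D: nom -18.710 → Σnom=-73.290; wc +0.170/-0.410 → slack +0.599/-0.898; half-tol=0.290, Σhalf²=0.175363
Nominal = -73.290. Worst-case = [-73.290 - 0.898, -73.290 + 0.599] = [-74.188, -72.691]. RSS = √0.175363 = 0.419.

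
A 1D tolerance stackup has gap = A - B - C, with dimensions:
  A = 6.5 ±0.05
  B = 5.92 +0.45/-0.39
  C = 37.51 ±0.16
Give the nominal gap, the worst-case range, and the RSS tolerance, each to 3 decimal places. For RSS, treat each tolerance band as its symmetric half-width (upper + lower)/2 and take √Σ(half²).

nominal=-36.930 wc=[-37.590,-36.330] rss=0.452

Stack each dimension's contribution:
  +A: nom +6.500 → Σnom=6.500; wc +0.050/-0.050 → slack +0.050/-0.050; half-tol=0.050, Σhalf²=0.002500
  -B: nom -5.920 → Σnom=0.580; wc +0.390/-0.450 → slack +0.440/-0.500; half-tol=0.420, Σhalf²=0.178900
  -C: nom -37.510 → Σnom=-36.930; wc +0.160/-0.160 → slack +0.600/-0.660; half-tol=0.160, Σhalf²=0.204500
Nominal = -36.930. Worst-case = [-36.930 - 0.660, -36.930 + 0.600] = [-37.590, -36.330]. RSS = √0.204500 = 0.452.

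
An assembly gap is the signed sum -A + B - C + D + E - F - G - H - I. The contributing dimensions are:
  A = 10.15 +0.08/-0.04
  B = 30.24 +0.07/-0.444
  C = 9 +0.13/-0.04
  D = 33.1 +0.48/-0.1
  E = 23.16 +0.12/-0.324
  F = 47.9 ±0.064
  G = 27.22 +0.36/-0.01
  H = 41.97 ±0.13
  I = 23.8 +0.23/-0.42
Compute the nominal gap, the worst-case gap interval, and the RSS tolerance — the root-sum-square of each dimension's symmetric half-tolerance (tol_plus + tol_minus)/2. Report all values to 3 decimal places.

nominal=-73.540 wc=[-75.402,-72.166] rss=0.609

Stack each dimension's contribution:
  -A: nom -10.150 → Σnom=-10.150; wc +0.040/-0.080 → slack +0.040/-0.080; half-tol=0.060, Σhalf²=0.003600
  +B: nom +30.240 → Σnom=20.090; wc +0.070/-0.444 → slack +0.110/-0.524; half-tol=0.257, Σhalf²=0.069649
  -C: nom -9.000 → Σnom=11.090; wc +0.040/-0.130 → slack +0.150/-0.654; half-tol=0.085, Σhalf²=0.076874
  +D: nom +33.100 → Σnom=44.190; wc +0.480/-0.100 → slack +0.630/-0.754; half-tol=0.290, Σhalf²=0.160974
  +E: nom +23.160 → Σnom=67.350; wc +0.120/-0.324 → slack +0.750/-1.078; half-tol=0.222, Σhalf²=0.210258
  -F: nom -47.900 → Σnom=19.450; wc +0.064/-0.064 → slack +0.814/-1.142; half-tol=0.064, Σhalf²=0.214354
  -G: nom -27.220 → Σnom=-7.770; wc +0.010/-0.360 → slack +0.824/-1.502; half-tol=0.185, Σhalf²=0.248579
  -H: nom -41.970 → Σnom=-49.740; wc +0.130/-0.130 → slack +0.954/-1.632; half-tol=0.130, Σhalf²=0.265479
  -I: nom -23.800 → Σnom=-73.540; wc +0.420/-0.230 → slack +1.374/-1.862; half-tol=0.325, Σhalf²=0.371104
Nominal = -73.540. Worst-case = [-73.540 - 1.862, -73.540 + 1.374] = [-75.402, -72.166]. RSS = √0.371104 = 0.609.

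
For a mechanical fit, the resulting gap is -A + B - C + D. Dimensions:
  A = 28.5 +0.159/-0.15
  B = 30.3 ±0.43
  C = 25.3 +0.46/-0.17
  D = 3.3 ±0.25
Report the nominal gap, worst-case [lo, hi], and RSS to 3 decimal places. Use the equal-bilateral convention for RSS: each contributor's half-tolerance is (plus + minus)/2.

Stack each dimension's contribution:
  -A: nom -28.500 → Σnom=-28.500; wc +0.150/-0.159 → slack +0.150/-0.159; half-tol=0.154, Σhalf²=0.023870
  +B: nom +30.300 → Σnom=1.800; wc +0.430/-0.430 → slack +0.580/-0.589; half-tol=0.430, Σhalf²=0.208770
  -C: nom -25.300 → Σnom=-23.500; wc +0.170/-0.460 → slack +0.750/-1.049; half-tol=0.315, Σhalf²=0.307995
  +D: nom +3.300 → Σnom=-20.200; wc +0.250/-0.250 → slack +1.000/-1.299; half-tol=0.250, Σhalf²=0.370495
Nominal = -20.200. Worst-case = [-20.200 - 1.299, -20.200 + 1.000] = [-21.499, -19.200]. RSS = √0.370495 = 0.609.

nominal=-20.200 wc=[-21.499,-19.200] rss=0.609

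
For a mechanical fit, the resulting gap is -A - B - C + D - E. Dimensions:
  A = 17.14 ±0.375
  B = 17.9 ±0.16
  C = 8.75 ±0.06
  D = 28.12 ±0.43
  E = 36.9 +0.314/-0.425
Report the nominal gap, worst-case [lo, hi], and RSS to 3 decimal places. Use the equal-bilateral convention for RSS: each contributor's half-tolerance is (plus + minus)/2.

Stack each dimension's contribution:
  -A: nom -17.140 → Σnom=-17.140; wc +0.375/-0.375 → slack +0.375/-0.375; half-tol=0.375, Σhalf²=0.140625
  -B: nom -17.900 → Σnom=-35.040; wc +0.160/-0.160 → slack +0.535/-0.535; half-tol=0.160, Σhalf²=0.166225
  -C: nom -8.750 → Σnom=-43.790; wc +0.060/-0.060 → slack +0.595/-0.595; half-tol=0.060, Σhalf²=0.169825
  +D: nom +28.120 → Σnom=-15.670; wc +0.430/-0.430 → slack +1.025/-1.025; half-tol=0.430, Σhalf²=0.354725
  -E: nom -36.900 → Σnom=-52.570; wc +0.425/-0.314 → slack +1.450/-1.339; half-tol=0.369, Σhalf²=0.491255
Nominal = -52.570. Worst-case = [-52.570 - 1.339, -52.570 + 1.450] = [-53.909, -51.120]. RSS = √0.491255 = 0.701.

nominal=-52.570 wc=[-53.909,-51.120] rss=0.701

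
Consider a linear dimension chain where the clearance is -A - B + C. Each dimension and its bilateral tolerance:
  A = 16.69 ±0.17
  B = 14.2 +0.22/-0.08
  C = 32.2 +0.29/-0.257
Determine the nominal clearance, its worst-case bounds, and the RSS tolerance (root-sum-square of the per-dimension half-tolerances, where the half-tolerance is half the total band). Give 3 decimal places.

nominal=1.310 wc=[0.663,1.850] rss=0.355

Stack each dimension's contribution:
  -A: nom -16.690 → Σnom=-16.690; wc +0.170/-0.170 → slack +0.170/-0.170; half-tol=0.170, Σhalf²=0.028900
  -B: nom -14.200 → Σnom=-30.890; wc +0.080/-0.220 → slack +0.250/-0.390; half-tol=0.150, Σhalf²=0.051400
  +C: nom +32.200 → Σnom=1.310; wc +0.290/-0.257 → slack +0.540/-0.647; half-tol=0.273, Σhalf²=0.126202
Nominal = 1.310. Worst-case = [1.310 - 0.647, 1.310 + 0.540] = [0.663, 1.850]. RSS = √0.126202 = 0.355.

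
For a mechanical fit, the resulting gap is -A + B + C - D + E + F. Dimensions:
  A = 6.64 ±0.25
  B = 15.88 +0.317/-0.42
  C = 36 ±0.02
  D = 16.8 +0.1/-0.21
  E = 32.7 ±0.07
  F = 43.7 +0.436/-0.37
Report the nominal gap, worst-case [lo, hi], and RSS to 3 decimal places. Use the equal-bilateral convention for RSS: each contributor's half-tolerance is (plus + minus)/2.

nominal=104.840 wc=[103.610,106.143] rss=0.625

Stack each dimension's contribution:
  -A: nom -6.640 → Σnom=-6.640; wc +0.250/-0.250 → slack +0.250/-0.250; half-tol=0.250, Σhalf²=0.062500
  +B: nom +15.880 → Σnom=9.240; wc +0.317/-0.420 → slack +0.567/-0.670; half-tol=0.368, Σhalf²=0.198292
  +C: nom +36.000 → Σnom=45.240; wc +0.020/-0.020 → slack +0.587/-0.690; half-tol=0.020, Σhalf²=0.198692
  -D: nom -16.800 → Σnom=28.440; wc +0.210/-0.100 → slack +0.797/-0.790; half-tol=0.155, Σhalf²=0.222717
  +E: nom +32.700 → Σnom=61.140; wc +0.070/-0.070 → slack +0.867/-0.860; half-tol=0.070, Σhalf²=0.227617
  +F: nom +43.700 → Σnom=104.840; wc +0.436/-0.370 → slack +1.303/-1.230; half-tol=0.403, Σhalf²=0.390026
Nominal = 104.840. Worst-case = [104.840 - 1.230, 104.840 + 1.303] = [103.610, 106.143]. RSS = √0.390026 = 0.625.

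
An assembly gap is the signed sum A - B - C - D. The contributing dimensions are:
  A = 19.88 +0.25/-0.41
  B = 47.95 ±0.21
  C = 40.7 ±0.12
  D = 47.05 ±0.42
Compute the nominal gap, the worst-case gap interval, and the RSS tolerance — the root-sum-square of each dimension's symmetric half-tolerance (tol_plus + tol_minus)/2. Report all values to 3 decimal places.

Stack each dimension's contribution:
  +A: nom +19.880 → Σnom=19.880; wc +0.250/-0.410 → slack +0.250/-0.410; half-tol=0.330, Σhalf²=0.108900
  -B: nom -47.950 → Σnom=-28.070; wc +0.210/-0.210 → slack +0.460/-0.620; half-tol=0.210, Σhalf²=0.153000
  -C: nom -40.700 → Σnom=-68.770; wc +0.120/-0.120 → slack +0.580/-0.740; half-tol=0.120, Σhalf²=0.167400
  -D: nom -47.050 → Σnom=-115.820; wc +0.420/-0.420 → slack +1.000/-1.160; half-tol=0.420, Σhalf²=0.343800
Nominal = -115.820. Worst-case = [-115.820 - 1.160, -115.820 + 1.000] = [-116.980, -114.820]. RSS = √0.343800 = 0.586.

nominal=-115.820 wc=[-116.980,-114.820] rss=0.586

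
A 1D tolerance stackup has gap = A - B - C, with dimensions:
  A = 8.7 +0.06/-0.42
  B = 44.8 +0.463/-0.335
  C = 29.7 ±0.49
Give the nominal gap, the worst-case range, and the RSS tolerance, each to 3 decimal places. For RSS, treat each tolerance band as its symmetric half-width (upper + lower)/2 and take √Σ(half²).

nominal=-65.800 wc=[-67.173,-64.915] rss=0.676

Stack each dimension's contribution:
  +A: nom +8.700 → Σnom=8.700; wc +0.060/-0.420 → slack +0.060/-0.420; half-tol=0.240, Σhalf²=0.057600
  -B: nom -44.800 → Σnom=-36.100; wc +0.335/-0.463 → slack +0.395/-0.883; half-tol=0.399, Σhalf²=0.216801
  -C: nom -29.700 → Σnom=-65.800; wc +0.490/-0.490 → slack +0.885/-1.373; half-tol=0.490, Σhalf²=0.456901
Nominal = -65.800. Worst-case = [-65.800 - 1.373, -65.800 + 0.885] = [-67.173, -64.915]. RSS = √0.456901 = 0.676.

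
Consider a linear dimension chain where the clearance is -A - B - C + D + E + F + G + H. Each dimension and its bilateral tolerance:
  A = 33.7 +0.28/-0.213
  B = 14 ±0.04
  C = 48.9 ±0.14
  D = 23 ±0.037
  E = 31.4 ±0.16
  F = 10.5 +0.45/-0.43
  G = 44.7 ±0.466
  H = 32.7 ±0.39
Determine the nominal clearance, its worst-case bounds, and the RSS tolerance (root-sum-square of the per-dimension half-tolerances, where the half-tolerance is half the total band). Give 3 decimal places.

Stack each dimension's contribution:
  -A: nom -33.700 → Σnom=-33.700; wc +0.213/-0.280 → slack +0.213/-0.280; half-tol=0.246, Σhalf²=0.060762
  -B: nom -14.000 → Σnom=-47.700; wc +0.040/-0.040 → slack +0.253/-0.320; half-tol=0.040, Σhalf²=0.062362
  -C: nom -48.900 → Σnom=-96.600; wc +0.140/-0.140 → slack +0.393/-0.460; half-tol=0.140, Σhalf²=0.081962
  +D: nom +23.000 → Σnom=-73.600; wc +0.037/-0.037 → slack +0.430/-0.497; half-tol=0.037, Σhalf²=0.083331
  +E: nom +31.400 → Σnom=-42.200; wc +0.160/-0.160 → slack +0.590/-0.657; half-tol=0.160, Σhalf²=0.108931
  +F: nom +10.500 → Σnom=-31.700; wc +0.450/-0.430 → slack +1.040/-1.087; half-tol=0.440, Σhalf²=0.302531
  +G: nom +44.700 → Σnom=13.000; wc +0.466/-0.466 → slack +1.506/-1.553; half-tol=0.466, Σhalf²=0.519687
  +H: nom +32.700 → Σnom=45.700; wc +0.390/-0.390 → slack +1.896/-1.943; half-tol=0.390, Σhalf²=0.671787
Nominal = 45.700. Worst-case = [45.700 - 1.943, 45.700 + 1.896] = [43.757, 47.596]. RSS = √0.671787 = 0.820.

nominal=45.700 wc=[43.757,47.596] rss=0.820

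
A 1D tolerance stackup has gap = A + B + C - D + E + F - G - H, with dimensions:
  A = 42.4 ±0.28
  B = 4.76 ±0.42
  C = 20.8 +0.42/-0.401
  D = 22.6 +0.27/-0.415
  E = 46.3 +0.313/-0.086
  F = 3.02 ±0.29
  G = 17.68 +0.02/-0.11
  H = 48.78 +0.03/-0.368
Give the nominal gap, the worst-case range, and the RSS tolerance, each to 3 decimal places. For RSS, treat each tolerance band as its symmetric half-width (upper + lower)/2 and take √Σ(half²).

nominal=28.220 wc=[26.423,30.836] rss=0.842

Stack each dimension's contribution:
  +A: nom +42.400 → Σnom=42.400; wc +0.280/-0.280 → slack +0.280/-0.280; half-tol=0.280, Σhalf²=0.078400
  +B: nom +4.760 → Σnom=47.160; wc +0.420/-0.420 → slack +0.700/-0.700; half-tol=0.420, Σhalf²=0.254800
  +C: nom +20.800 → Σnom=67.960; wc +0.420/-0.401 → slack +1.120/-1.101; half-tol=0.410, Σhalf²=0.423310
  -D: nom -22.600 → Σnom=45.360; wc +0.415/-0.270 → slack +1.535/-1.371; half-tol=0.343, Σhalf²=0.540616
  +E: nom +46.300 → Σnom=91.660; wc +0.313/-0.086 → slack +1.848/-1.457; half-tol=0.200, Σhalf²=0.580417
  +F: nom +3.020 → Σnom=94.680; wc +0.290/-0.290 → slack +2.138/-1.747; half-tol=0.290, Σhalf²=0.664517
  -G: nom -17.680 → Σnom=77.000; wc +0.110/-0.020 → slack +2.248/-1.767; half-tol=0.065, Σhalf²=0.668742
  -H: nom -48.780 → Σnom=28.220; wc +0.368/-0.030 → slack +2.616/-1.797; half-tol=0.199, Σhalf²=0.708343
Nominal = 28.220. Worst-case = [28.220 - 1.797, 28.220 + 2.616] = [26.423, 30.836]. RSS = √0.708343 = 0.842.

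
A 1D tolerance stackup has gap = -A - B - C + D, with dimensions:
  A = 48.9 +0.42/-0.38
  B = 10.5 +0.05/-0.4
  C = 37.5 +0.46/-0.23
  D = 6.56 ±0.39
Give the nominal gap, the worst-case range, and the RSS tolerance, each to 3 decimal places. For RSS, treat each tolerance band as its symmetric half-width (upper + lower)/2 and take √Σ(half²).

nominal=-90.340 wc=[-91.660,-88.940] rss=0.694

Stack each dimension's contribution:
  -A: nom -48.900 → Σnom=-48.900; wc +0.380/-0.420 → slack +0.380/-0.420; half-tol=0.400, Σhalf²=0.160000
  -B: nom -10.500 → Σnom=-59.400; wc +0.400/-0.050 → slack +0.780/-0.470; half-tol=0.225, Σhalf²=0.210625
  -C: nom -37.500 → Σnom=-96.900; wc +0.230/-0.460 → slack +1.010/-0.930; half-tol=0.345, Σhalf²=0.329650
  +D: nom +6.560 → Σnom=-90.340; wc +0.390/-0.390 → slack +1.400/-1.320; half-tol=0.390, Σhalf²=0.481750
Nominal = -90.340. Worst-case = [-90.340 - 1.320, -90.340 + 1.400] = [-91.660, -88.940]. RSS = √0.481750 = 0.694.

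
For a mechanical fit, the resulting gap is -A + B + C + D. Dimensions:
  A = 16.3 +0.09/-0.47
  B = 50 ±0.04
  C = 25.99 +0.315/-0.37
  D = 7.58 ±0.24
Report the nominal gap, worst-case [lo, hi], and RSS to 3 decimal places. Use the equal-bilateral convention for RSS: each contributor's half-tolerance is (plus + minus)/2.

nominal=67.270 wc=[66.530,68.335] rss=0.505

Stack each dimension's contribution:
  -A: nom -16.300 → Σnom=-16.300; wc +0.470/-0.090 → slack +0.470/-0.090; half-tol=0.280, Σhalf²=0.078400
  +B: nom +50.000 → Σnom=33.700; wc +0.040/-0.040 → slack +0.510/-0.130; half-tol=0.040, Σhalf²=0.080000
  +C: nom +25.990 → Σnom=59.690; wc +0.315/-0.370 → slack +0.825/-0.500; half-tol=0.343, Σhalf²=0.197306
  +D: nom +7.580 → Σnom=67.270; wc +0.240/-0.240 → slack +1.065/-0.740; half-tol=0.240, Σhalf²=0.254906
Nominal = 67.270. Worst-case = [67.270 - 0.740, 67.270 + 1.065] = [66.530, 68.335]. RSS = √0.254906 = 0.505.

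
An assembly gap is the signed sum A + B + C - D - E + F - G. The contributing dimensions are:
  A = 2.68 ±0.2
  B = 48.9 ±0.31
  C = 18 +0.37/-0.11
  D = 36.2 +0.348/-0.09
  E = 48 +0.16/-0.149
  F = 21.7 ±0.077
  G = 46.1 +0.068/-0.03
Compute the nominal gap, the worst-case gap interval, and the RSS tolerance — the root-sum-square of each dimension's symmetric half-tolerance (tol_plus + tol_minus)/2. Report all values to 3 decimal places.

Stack each dimension's contribution:
  +A: nom +2.680 → Σnom=2.680; wc +0.200/-0.200 → slack +0.200/-0.200; half-tol=0.200, Σhalf²=0.040000
  +B: nom +48.900 → Σnom=51.580; wc +0.310/-0.310 → slack +0.510/-0.510; half-tol=0.310, Σhalf²=0.136100
  +C: nom +18.000 → Σnom=69.580; wc +0.370/-0.110 → slack +0.880/-0.620; half-tol=0.240, Σhalf²=0.193700
  -D: nom -36.200 → Σnom=33.380; wc +0.090/-0.348 → slack +0.970/-0.968; half-tol=0.219, Σhalf²=0.241661
  -E: nom -48.000 → Σnom=-14.620; wc +0.149/-0.160 → slack +1.119/-1.128; half-tol=0.154, Σhalf²=0.265531
  +F: nom +21.700 → Σnom=7.080; wc +0.077/-0.077 → slack +1.196/-1.205; half-tol=0.077, Σhalf²=0.271460
  -G: nom -46.100 → Σnom=-39.020; wc +0.030/-0.068 → slack +1.226/-1.273; half-tol=0.049, Σhalf²=0.273861
Nominal = -39.020. Worst-case = [-39.020 - 1.273, -39.020 + 1.226] = [-40.293, -37.794]. RSS = √0.273861 = 0.523.

nominal=-39.020 wc=[-40.293,-37.794] rss=0.523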